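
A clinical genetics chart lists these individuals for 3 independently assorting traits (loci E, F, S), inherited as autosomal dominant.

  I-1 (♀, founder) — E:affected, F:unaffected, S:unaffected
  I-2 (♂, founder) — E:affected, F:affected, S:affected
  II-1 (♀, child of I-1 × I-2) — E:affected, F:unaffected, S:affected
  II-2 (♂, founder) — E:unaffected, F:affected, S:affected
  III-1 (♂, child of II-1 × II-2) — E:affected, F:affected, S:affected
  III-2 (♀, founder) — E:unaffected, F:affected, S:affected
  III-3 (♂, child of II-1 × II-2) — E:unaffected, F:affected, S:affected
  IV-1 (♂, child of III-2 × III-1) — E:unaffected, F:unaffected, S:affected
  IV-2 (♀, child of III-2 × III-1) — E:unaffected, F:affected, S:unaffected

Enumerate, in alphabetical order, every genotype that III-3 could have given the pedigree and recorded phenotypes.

III-3 ∈ {ee Ff SS, ee Ff Ss}

E/I-1 aff ·: Ee|EE
E/I-2 aff ·: Ee|EE
E/II-1 aff I-1×I-2: Ee
E/II-2 un ·: ee
E/III-1 aff II-1×II-2: Ee
E/III-2 un ·: ee
E/III-3 un II-1×II-2: ee
E/IV-1 un III-2×III-1: ee
E/IV-2 un III-2×III-1: ee
⇒ E over [I-1,I-2,II-1,II-2,III-1,III-2,III-3,IV-1,IV-2]: 3 consistent
F/I-1 un ·: ff
F/I-2 aff ·: Ff
F/II-1 un I-1×I-2: ff
F/II-2 aff ·: Ff|FF
F/III-1 aff II-1×II-2: Ff
F/III-2 aff ·: Ff
F/III-3 aff II-1×II-2: Ff
F/IV-1 un III-2×III-1: ff
F/IV-2 aff III-2×III-1: Ff|FF
⇒ F over [I-1,I-2,II-1,II-2,III-1,III-2,III-3,IV-1,IV-2]: 4 consistent
S/I-1 un ·: ss
S/I-2 aff ·: Ss|SS
S/II-1 aff I-1×I-2: Ss
S/II-2 aff ·: Ss|SS
S/III-1 aff II-1×II-2: Ss
S/III-2 aff ·: Ss
S/III-3 aff II-1×II-2: Ss|SS
S/IV-1 aff III-2×III-1: Ss|SS
S/IV-2 un III-2×III-1: ss
⇒ S over [I-1,I-2,II-1,II-2,III-1,III-2,III-3,IV-1,IV-2]: 16 consistent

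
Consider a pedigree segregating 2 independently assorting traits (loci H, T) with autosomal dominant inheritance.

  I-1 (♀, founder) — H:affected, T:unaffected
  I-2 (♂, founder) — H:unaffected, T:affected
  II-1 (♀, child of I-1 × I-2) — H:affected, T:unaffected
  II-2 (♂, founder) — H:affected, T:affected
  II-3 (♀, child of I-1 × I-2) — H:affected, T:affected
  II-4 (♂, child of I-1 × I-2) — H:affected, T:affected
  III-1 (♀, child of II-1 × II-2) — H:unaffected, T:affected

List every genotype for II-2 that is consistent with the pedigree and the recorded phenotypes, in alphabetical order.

H/I-1 aff ·: Hh|HH
H/I-2 un ·: hh
H/II-1 aff I-1×I-2: Hh
H/II-2 aff ·: Hh
H/II-3 aff I-1×I-2: Hh
H/II-4 aff I-1×I-2: Hh
H/III-1 un II-1×II-2: hh
⇒ H over [I-1,I-2,II-1,II-2,II-3,II-4,III-1]: 2 consistent
T/I-1 un ·: tt
T/I-2 aff ·: Tt
T/II-1 un I-1×I-2: tt
T/II-2 aff ·: Tt|TT
T/II-3 aff I-1×I-2: Tt
T/II-4 aff I-1×I-2: Tt
T/III-1 aff II-1×II-2: Tt
⇒ T over [I-1,I-2,II-1,II-2,II-3,II-4,III-1]: 2 consistent

II-2 ∈ {Hh TT, Hh Tt}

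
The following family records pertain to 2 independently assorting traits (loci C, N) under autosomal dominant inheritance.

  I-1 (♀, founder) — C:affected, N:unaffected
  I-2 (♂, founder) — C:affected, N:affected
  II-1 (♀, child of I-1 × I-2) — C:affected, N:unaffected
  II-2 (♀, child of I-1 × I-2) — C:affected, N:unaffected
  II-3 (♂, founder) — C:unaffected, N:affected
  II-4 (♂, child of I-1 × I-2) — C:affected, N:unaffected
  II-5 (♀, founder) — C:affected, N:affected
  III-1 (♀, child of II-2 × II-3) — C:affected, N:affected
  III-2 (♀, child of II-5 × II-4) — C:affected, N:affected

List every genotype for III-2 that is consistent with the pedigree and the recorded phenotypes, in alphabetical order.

C/I-1 aff ·: Cc|CC
C/I-2 aff ·: Cc|CC
C/II-1 aff I-1×I-2: Cc|CC
C/II-2 aff I-1×I-2: Cc|CC
C/II-3 un ·: cc
C/II-4 aff I-1×I-2: Cc|CC
C/II-5 aff ·: Cc|CC
C/III-1 aff II-2×II-3: Cc
C/III-2 aff II-5×II-4: Cc|CC
⇒ C over [I-1,I-2,II-1,II-2,II-3,II-4,II-5,III-1,III-2]: 87 consistent
N/I-1 un ·: nn
N/I-2 aff ·: Nn
N/II-1 un I-1×I-2: nn
N/II-2 un I-1×I-2: nn
N/II-3 aff ·: Nn|NN
N/II-4 un I-1×I-2: nn
N/II-5 aff ·: Nn|NN
N/III-1 aff II-2×II-3: Nn
N/III-2 aff II-5×II-4: Nn
⇒ N over [I-1,I-2,II-1,II-2,II-3,II-4,II-5,III-1,III-2]: 4 consistent

III-2 ∈ {CC Nn, Cc Nn}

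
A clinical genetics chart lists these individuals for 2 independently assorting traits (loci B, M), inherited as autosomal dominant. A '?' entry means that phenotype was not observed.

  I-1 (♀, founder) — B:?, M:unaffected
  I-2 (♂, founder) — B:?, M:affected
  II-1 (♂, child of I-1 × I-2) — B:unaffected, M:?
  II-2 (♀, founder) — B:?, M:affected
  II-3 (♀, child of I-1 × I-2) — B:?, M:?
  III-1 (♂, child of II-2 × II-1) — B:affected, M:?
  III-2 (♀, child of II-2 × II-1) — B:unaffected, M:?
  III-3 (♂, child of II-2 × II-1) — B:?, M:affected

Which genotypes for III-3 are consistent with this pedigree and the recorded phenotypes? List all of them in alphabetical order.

B/I-1 ? ·: bb|Bb
B/I-2 ? ·: bb|Bb
B/II-1 un I-1×I-2: bb
B/II-2 ? ·: Bb
B/II-3 ? I-1×I-2: bb|Bb|BB
B/III-1 aff II-2×II-1: Bb
B/III-2 un II-2×II-1: bb
B/III-3 ? II-2×II-1: bb|Bb
⇒ B over [I-1,I-2,II-1,II-2,II-3,III-1,III-2,III-3]: 16 consistent
M/I-1 un ·: mm
M/I-2 aff ·: Mm|MM
M/II-1 ? I-1×I-2: mm|Mm
M/II-2 aff ·: Mm|MM
M/II-3 ? I-1×I-2: mm|Mm
M/III-1 ? II-2×II-1: mm|Mm|MM
M/III-2 ? II-2×II-1: mm|Mm|MM
M/III-3 aff II-2×II-1: Mm|MM
⇒ M over [I-1,I-2,II-1,II-2,II-3,III-1,III-2,III-3]: 88 consistent

III-3 ∈ {Bb MM, Bb Mm, bb MM, bb Mm}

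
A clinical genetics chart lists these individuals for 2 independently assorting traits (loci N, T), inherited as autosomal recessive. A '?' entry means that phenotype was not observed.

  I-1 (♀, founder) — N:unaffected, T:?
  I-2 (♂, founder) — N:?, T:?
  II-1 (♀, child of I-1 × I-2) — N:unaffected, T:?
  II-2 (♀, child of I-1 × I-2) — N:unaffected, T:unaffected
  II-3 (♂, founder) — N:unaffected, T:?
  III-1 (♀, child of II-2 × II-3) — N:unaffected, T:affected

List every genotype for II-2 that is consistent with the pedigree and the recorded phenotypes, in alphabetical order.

II-2 ∈ {NN Tt, Nn Tt}

N/I-1 un ·: NN|Nn
N/I-2 ? ·: NN|Nn|nn
N/II-1 un I-1×I-2: NN|Nn
N/II-2 un I-1×I-2: NN|Nn
N/II-3 un ·: NN|Nn
N/III-1 un II-2×II-3: NN|Nn
⇒ N over [I-1,I-2,II-1,II-2,II-3,III-1]: 53 consistent
T/I-1 ? ·: TT|Tt|tt
T/I-2 ? ·: TT|Tt|tt
T/II-1 ? I-1×I-2: TT|Tt|tt
T/II-2 un I-1×I-2: Tt
T/II-3 ? ·: Tt|tt
T/III-1 aff II-2×II-3: tt
⇒ T over [I-1,I-2,II-1,II-2,II-3,III-1]: 26 consistent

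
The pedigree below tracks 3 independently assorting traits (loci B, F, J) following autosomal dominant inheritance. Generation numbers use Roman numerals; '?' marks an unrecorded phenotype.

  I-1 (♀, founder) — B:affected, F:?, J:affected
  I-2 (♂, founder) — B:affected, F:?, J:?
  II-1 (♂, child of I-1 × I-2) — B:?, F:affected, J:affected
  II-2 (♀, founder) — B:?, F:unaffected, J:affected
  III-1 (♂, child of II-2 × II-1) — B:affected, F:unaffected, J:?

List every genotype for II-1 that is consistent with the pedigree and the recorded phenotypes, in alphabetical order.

B/I-1 aff ·: Bb|BB
B/I-2 aff ·: Bb|BB
B/II-1 ? I-1×I-2: bb|Bb|BB
B/II-2 ? ·: bb|Bb|BB
B/III-1 aff II-2×II-1: Bb|BB
⇒ B over [I-1,I-2,II-1,II-2,III-1]: 33 consistent
F/I-1 ? ·: ff|Ff|FF
F/I-2 ? ·: ff|Ff|FF
F/II-1 aff I-1×I-2: Ff
F/II-2 un ·: ff
F/III-1 un II-2×II-1: ff
⇒ F over [I-1,I-2,II-1,II-2,III-1]: 7 consistent
J/I-1 aff ·: Jj|JJ
J/I-2 ? ·: jj|Jj|JJ
J/II-1 aff I-1×I-2: Jj|JJ
J/II-2 aff ·: Jj|JJ
J/III-1 ? II-2×II-1: jj|Jj|JJ
⇒ J over [I-1,I-2,II-1,II-2,III-1]: 37 consistent

II-1 ∈ {BB Ff JJ, BB Ff Jj, Bb Ff JJ, Bb Ff Jj, bb Ff JJ, bb Ff Jj}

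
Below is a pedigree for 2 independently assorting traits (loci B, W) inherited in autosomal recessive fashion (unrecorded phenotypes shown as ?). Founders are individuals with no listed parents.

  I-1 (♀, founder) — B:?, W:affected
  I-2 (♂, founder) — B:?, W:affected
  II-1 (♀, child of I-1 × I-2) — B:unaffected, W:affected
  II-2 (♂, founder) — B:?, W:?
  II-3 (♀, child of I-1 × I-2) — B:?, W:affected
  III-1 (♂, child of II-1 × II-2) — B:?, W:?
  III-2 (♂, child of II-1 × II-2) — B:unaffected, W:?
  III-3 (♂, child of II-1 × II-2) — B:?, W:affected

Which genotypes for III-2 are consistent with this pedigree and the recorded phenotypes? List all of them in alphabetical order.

III-2 ∈ {BB Ww, BB ww, Bb Ww, Bb ww}

B/I-1 ? ·: BB|Bb|bb
B/I-2 ? ·: BB|Bb|bb
B/II-1 un I-1×I-2: BB|Bb
B/II-2 ? ·: BB|Bb|bb
B/II-3 ? I-1×I-2: BB|Bb|bb
B/III-1 ? II-1×II-2: BB|Bb|bb
B/III-2 un II-1×II-2: BB|Bb
B/III-3 ? II-1×II-2: BB|Bb|bb
⇒ B over [I-1,I-2,II-1,II-2,II-3,III-1,III-2,III-3]: 470 consistent
W/I-1 aff ·: ww
W/I-2 aff ·: ww
W/II-1 aff I-1×I-2: ww
W/II-2 ? ·: Ww|ww
W/II-3 aff I-1×I-2: ww
W/III-1 ? II-1×II-2: Ww|ww
W/III-2 ? II-1×II-2: Ww|ww
W/III-3 aff II-1×II-2: ww
⇒ W over [I-1,I-2,II-1,II-2,II-3,III-1,III-2,III-3]: 5 consistent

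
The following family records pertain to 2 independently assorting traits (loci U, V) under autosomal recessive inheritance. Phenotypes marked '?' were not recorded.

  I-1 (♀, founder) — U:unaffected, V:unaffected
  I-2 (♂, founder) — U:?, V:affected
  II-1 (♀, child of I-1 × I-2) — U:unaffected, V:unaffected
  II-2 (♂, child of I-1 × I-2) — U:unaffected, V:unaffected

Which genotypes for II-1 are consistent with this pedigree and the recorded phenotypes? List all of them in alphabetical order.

U/I-1 un ·: UU|Uu
U/I-2 ? ·: UU|Uu|uu
U/II-1 un I-1×I-2: UU|Uu
U/II-2 un I-1×I-2: UU|Uu
⇒ U over [I-1,I-2,II-1,II-2]: 15 consistent
V/I-1 un ·: VV|Vv
V/I-2 aff ·: vv
V/II-1 un I-1×I-2: Vv
V/II-2 un I-1×I-2: Vv
⇒ V over [I-1,I-2,II-1,II-2]: 2 consistent

II-1 ∈ {UU Vv, Uu Vv}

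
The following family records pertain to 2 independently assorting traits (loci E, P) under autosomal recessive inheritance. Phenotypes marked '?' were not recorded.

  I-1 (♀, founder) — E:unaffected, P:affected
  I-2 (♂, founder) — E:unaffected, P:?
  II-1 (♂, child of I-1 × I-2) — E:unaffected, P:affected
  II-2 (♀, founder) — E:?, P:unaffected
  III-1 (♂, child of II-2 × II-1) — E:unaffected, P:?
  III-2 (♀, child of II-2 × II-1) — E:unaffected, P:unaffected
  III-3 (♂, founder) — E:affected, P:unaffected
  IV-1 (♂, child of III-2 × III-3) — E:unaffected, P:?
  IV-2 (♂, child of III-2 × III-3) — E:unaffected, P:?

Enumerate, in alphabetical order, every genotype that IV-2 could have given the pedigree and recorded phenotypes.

IV-2 ∈ {Ee PP, Ee Pp, Ee pp}

E/I-1 un ·: EE|Ee
E/I-2 un ·: EE|Ee
E/II-1 un I-1×I-2: EE|Ee
E/II-2 ? ·: EE|Ee|ee
E/III-1 un II-2×II-1: EE|Ee
E/III-2 un II-2×II-1: EE|Ee
E/III-3 aff ·: ee
E/IV-1 un III-2×III-3: Ee
E/IV-2 un III-2×III-3: Ee
⇒ E over [I-1,I-2,II-1,II-2,III-1,III-2,III-3,IV-1,IV-2]: 51 consistent
P/I-1 aff ·: pp
P/I-2 ? ·: Pp|pp
P/II-1 aff I-1×I-2: pp
P/II-2 un ·: PP|Pp
P/III-1 ? II-2×II-1: Pp|pp
P/III-2 un II-2×II-1: Pp
P/III-3 un ·: PP|Pp
P/IV-1 ? III-2×III-3: PP|Pp|pp
P/IV-2 ? III-2×III-3: PP|Pp|pp
⇒ P over [I-1,I-2,II-1,II-2,III-1,III-2,III-3,IV-1,IV-2]: 78 consistent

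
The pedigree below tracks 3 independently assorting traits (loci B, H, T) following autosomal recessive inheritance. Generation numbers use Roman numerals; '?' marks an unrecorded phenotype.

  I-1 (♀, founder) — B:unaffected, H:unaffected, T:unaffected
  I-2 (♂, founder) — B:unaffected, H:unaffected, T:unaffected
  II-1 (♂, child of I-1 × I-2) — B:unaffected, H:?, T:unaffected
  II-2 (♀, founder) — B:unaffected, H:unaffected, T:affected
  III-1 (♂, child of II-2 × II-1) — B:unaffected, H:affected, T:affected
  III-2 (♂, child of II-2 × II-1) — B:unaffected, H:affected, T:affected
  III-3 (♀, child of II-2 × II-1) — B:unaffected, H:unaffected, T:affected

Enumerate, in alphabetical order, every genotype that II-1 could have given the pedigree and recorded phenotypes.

II-1 ∈ {BB Hh Tt, BB hh Tt, Bb Hh Tt, Bb hh Tt}

B/I-1 un ·: BB|Bb
B/I-2 un ·: BB|Bb
B/II-1 un I-1×I-2: BB|Bb
B/II-2 un ·: BB|Bb
B/III-1 un II-2×II-1: BB|Bb
B/III-2 un II-2×II-1: BB|Bb
B/III-3 un II-2×II-1: BB|Bb
⇒ B over [I-1,I-2,II-1,II-2,III-1,III-2,III-3]: 84 consistent
H/I-1 un ·: HH|Hh
H/I-2 un ·: HH|Hh
H/II-1 ? I-1×I-2: Hh|hh
H/II-2 un ·: Hh
H/III-1 aff II-2×II-1: hh
H/III-2 aff II-2×II-1: hh
H/III-3 un II-2×II-1: HH|Hh
⇒ H over [I-1,I-2,II-1,II-2,III-1,III-2,III-3]: 7 consistent
T/I-1 un ·: TT|Tt
T/I-2 un ·: TT|Tt
T/II-1 un I-1×I-2: Tt
T/II-2 aff ·: tt
T/III-1 aff II-2×II-1: tt
T/III-2 aff II-2×II-1: tt
T/III-3 aff II-2×II-1: tt
⇒ T over [I-1,I-2,II-1,II-2,III-1,III-2,III-3]: 3 consistent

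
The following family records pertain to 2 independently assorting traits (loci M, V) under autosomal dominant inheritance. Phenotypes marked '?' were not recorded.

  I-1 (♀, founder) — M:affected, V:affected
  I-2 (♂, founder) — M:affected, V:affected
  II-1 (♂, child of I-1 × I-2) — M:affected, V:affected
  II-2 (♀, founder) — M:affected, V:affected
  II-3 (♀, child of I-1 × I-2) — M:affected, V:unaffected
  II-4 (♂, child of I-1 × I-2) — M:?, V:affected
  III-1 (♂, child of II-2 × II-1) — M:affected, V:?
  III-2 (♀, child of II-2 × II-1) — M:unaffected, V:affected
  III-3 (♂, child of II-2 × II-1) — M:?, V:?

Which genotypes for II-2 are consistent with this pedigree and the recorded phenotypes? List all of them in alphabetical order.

M/I-1 aff ·: Mm|MM
M/I-2 aff ·: Mm|MM
M/II-1 aff I-1×I-2: Mm
M/II-2 aff ·: Mm
M/II-3 aff I-1×I-2: Mm|MM
M/II-4 ? I-1×I-2: mm|Mm|MM
M/III-1 aff II-2×II-1: Mm|MM
M/III-2 un II-2×II-1: mm
M/III-3 ? II-2×II-1: mm|Mm|MM
⇒ M over [I-1,I-2,II-1,II-2,II-3,II-4,III-1,III-2,III-3]: 84 consistent
V/I-1 aff ·: Vv
V/I-2 aff ·: Vv
V/II-1 aff I-1×I-2: Vv|VV
V/II-2 aff ·: Vv|VV
V/II-3 un I-1×I-2: vv
V/II-4 aff I-1×I-2: Vv|VV
V/III-1 ? II-2×II-1: vv|Vv|VV
V/III-2 aff II-2×II-1: Vv|VV
V/III-3 ? II-2×II-1: vv|Vv|VV
⇒ V over [I-1,I-2,II-1,II-2,II-3,II-4,III-1,III-2,III-3]: 70 consistent

II-2 ∈ {Mm VV, Mm Vv}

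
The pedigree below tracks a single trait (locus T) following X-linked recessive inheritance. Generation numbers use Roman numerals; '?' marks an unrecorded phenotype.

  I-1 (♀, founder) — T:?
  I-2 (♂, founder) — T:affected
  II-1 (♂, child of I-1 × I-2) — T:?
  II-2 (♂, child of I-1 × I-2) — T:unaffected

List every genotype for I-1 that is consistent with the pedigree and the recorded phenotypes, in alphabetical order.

T/I-1 ? ·: X^TX^T|X^TX^t
T/I-2 aff ·: X^tY
T/II-1 ? I-1×I-2: X^TY|X^tY
T/II-2 un I-1×I-2: X^TY
⇒ T over [I-1,I-2,II-1,II-2]: 3 consistent

I-1 ∈ {X^TX^T, X^TX^t}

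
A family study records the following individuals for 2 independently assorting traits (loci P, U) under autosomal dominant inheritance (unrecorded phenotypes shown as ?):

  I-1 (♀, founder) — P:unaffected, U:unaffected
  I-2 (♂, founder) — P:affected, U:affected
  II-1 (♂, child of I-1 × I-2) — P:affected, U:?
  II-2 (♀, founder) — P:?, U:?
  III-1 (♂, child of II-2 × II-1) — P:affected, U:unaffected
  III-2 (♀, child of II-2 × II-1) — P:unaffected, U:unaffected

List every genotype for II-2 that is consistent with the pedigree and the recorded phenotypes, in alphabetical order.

II-2 ∈ {Pp Uu, Pp uu, pp Uu, pp uu}

P/I-1 un ·: pp
P/I-2 aff ·: Pp|PP
P/II-1 aff I-1×I-2: Pp
P/II-2 ? ·: pp|Pp
P/III-1 aff II-2×II-1: Pp|PP
P/III-2 un II-2×II-1: pp
⇒ P over [I-1,I-2,II-1,II-2,III-1,III-2]: 6 consistent
U/I-1 un ·: uu
U/I-2 aff ·: Uu|UU
U/II-1 ? I-1×I-2: uu|Uu
U/II-2 ? ·: uu|Uu
U/III-1 un II-2×II-1: uu
U/III-2 un II-2×II-1: uu
⇒ U over [I-1,I-2,II-1,II-2,III-1,III-2]: 6 consistent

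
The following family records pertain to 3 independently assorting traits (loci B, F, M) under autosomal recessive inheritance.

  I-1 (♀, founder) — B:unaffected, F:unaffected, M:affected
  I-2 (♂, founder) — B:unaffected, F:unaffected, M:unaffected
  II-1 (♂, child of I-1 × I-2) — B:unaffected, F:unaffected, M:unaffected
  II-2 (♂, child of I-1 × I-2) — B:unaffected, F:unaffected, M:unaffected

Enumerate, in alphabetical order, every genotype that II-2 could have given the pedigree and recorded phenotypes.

II-2 ∈ {BB FF Mm, BB Ff Mm, Bb FF Mm, Bb Ff Mm}

B/I-1 un ·: BB|Bb
B/I-2 un ·: BB|Bb
B/II-1 un I-1×I-2: BB|Bb
B/II-2 un I-1×I-2: BB|Bb
⇒ B over [I-1,I-2,II-1,II-2]: 13 consistent
F/I-1 un ·: FF|Ff
F/I-2 un ·: FF|Ff
F/II-1 un I-1×I-2: FF|Ff
F/II-2 un I-1×I-2: FF|Ff
⇒ F over [I-1,I-2,II-1,II-2]: 13 consistent
M/I-1 aff ·: mm
M/I-2 un ·: MM|Mm
M/II-1 un I-1×I-2: Mm
M/II-2 un I-1×I-2: Mm
⇒ M over [I-1,I-2,II-1,II-2]: 2 consistent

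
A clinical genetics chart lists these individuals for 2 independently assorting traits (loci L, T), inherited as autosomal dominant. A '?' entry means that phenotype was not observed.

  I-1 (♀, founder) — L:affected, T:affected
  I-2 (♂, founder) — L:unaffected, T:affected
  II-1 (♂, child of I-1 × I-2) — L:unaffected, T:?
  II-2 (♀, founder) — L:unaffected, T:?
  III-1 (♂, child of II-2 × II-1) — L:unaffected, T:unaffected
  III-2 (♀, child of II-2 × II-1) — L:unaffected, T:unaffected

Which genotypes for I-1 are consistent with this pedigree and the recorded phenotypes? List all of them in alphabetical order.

L/I-1 aff ·: Ll
L/I-2 un ·: ll
L/II-1 un I-1×I-2: ll
L/II-2 un ·: ll
L/III-1 un II-2×II-1: ll
L/III-2 un II-2×II-1: ll
⇒ L over [I-1,I-2,II-1,II-2,III-1,III-2]: 1 consistent
T/I-1 aff ·: Tt|TT
T/I-2 aff ·: Tt|TT
T/II-1 ? I-1×I-2: tt|Tt
T/II-2 ? ·: tt|Tt
T/III-1 un II-2×II-1: tt
T/III-2 un II-2×II-1: tt
⇒ T over [I-1,I-2,II-1,II-2,III-1,III-2]: 8 consistent

I-1 ∈ {Ll TT, Ll Tt}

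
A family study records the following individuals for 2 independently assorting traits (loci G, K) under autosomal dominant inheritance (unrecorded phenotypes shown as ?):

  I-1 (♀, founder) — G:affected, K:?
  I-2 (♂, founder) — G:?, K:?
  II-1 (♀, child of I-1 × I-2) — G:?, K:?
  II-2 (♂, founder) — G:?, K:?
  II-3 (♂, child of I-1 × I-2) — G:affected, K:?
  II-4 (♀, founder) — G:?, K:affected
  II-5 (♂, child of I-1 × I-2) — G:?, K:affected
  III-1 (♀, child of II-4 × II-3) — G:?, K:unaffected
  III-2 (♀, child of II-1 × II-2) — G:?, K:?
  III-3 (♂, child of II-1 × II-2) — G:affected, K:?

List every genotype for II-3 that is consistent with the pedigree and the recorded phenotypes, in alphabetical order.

II-3 ∈ {GG Kk, GG kk, Gg Kk, Gg kk}

G/I-1 aff ·: Gg|GG
G/I-2 ? ·: gg|Gg|GG
G/II-1 ? I-1×I-2: gg|Gg|GG
G/II-2 ? ·: gg|Gg|GG
G/II-3 aff I-1×I-2: Gg|GG
G/II-4 ? ·: gg|Gg|GG
G/II-5 ? I-1×I-2: gg|Gg|GG
G/III-1 ? II-4×II-3: gg|Gg|GG
G/III-2 ? II-1×II-2: gg|Gg|GG
G/III-3 aff II-1×II-2: Gg|GG
⇒ G over [I-1,I-2,II-1,II-2,II-3,II-4,II-5,III-1,III-2,III-3]: 1803 consistent
K/I-1 ? ·: kk|Kk|KK
K/I-2 ? ·: kk|Kk|KK
K/II-1 ? I-1×I-2: kk|Kk|KK
K/II-2 ? ·: kk|Kk|KK
K/II-3 ? I-1×I-2: kk|Kk
K/II-4 aff ·: Kk
K/II-5 aff I-1×I-2: Kk|KK
K/III-1 un II-4×II-3: kk
K/III-2 ? II-1×II-2: kk|Kk|KK
K/III-3 ? II-1×II-2: kk|Kk|KK
⇒ K over [I-1,I-2,II-1,II-2,II-3,II-4,II-5,III-1,III-2,III-3]: 334 consistent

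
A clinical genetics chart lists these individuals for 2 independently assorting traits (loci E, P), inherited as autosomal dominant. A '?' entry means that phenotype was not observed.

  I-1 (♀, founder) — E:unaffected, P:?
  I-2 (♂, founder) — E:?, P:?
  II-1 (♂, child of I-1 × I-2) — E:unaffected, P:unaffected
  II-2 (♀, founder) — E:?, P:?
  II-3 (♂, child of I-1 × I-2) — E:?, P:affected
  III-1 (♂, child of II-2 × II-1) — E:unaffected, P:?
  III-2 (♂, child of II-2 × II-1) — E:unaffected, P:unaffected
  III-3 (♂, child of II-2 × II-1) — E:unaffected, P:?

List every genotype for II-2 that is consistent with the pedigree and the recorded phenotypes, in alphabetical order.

II-2 ∈ {Ee Pp, Ee pp, ee Pp, ee pp}

E/I-1 un ·: ee
E/I-2 ? ·: ee|Ee
E/II-1 un I-1×I-2: ee
E/II-2 ? ·: ee|Ee
E/II-3 ? I-1×I-2: ee|Ee
E/III-1 un II-2×II-1: ee
E/III-2 un II-2×II-1: ee
E/III-3 un II-2×II-1: ee
⇒ E over [I-1,I-2,II-1,II-2,II-3,III-1,III-2,III-3]: 6 consistent
P/I-1 ? ·: pp|Pp
P/I-2 ? ·: pp|Pp
P/II-1 un I-1×I-2: pp
P/II-2 ? ·: pp|Pp
P/II-3 aff I-1×I-2: Pp|PP
P/III-1 ? II-2×II-1: pp|Pp
P/III-2 un II-2×II-1: pp
P/III-3 ? II-2×II-1: pp|Pp
⇒ P over [I-1,I-2,II-1,II-2,II-3,III-1,III-2,III-3]: 20 consistent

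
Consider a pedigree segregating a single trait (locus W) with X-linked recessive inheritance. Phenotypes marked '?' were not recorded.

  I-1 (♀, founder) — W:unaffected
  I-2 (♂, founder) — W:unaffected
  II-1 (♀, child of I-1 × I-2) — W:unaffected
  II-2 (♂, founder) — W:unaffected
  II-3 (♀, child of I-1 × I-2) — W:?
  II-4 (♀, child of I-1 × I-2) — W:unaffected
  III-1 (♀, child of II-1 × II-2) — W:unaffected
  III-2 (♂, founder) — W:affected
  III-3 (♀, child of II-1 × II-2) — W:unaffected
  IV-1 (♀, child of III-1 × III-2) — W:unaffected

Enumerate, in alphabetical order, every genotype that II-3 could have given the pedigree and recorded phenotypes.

W/I-1 un ·: X^WX^W|X^WX^w
W/I-2 un ·: X^WY
W/II-1 un I-1×I-2: X^WX^W|X^WX^w
W/II-2 un ·: X^WY
W/II-3 ? I-1×I-2: X^WX^W|X^WX^w
W/II-4 un I-1×I-2: X^WX^W|X^WX^w
W/III-1 un II-1×II-2: X^WX^W|X^WX^w
W/III-2 aff ·: X^wY
W/III-3 un II-1×II-2: X^WX^W|X^WX^w
W/IV-1 un III-1×III-2: X^WX^w
⇒ W over [I-1,I-2,II-1,II-2,II-3,II-4,III-1,III-2,III-3,IV-1]: 21 consistent

II-3 ∈ {X^WX^W, X^WX^w}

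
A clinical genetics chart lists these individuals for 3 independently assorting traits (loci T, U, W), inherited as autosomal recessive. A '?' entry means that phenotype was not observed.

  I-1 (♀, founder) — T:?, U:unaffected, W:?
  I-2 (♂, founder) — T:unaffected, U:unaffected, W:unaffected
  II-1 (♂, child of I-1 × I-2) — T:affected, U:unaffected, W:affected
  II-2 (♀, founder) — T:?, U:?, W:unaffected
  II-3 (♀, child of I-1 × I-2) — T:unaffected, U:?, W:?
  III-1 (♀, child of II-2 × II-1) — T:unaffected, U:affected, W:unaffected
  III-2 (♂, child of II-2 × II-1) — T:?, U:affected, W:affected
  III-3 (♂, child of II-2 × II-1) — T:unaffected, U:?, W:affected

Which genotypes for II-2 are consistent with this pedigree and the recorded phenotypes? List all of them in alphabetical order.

II-2 ∈ {TT Uu Ww, TT uu Ww, Tt Uu Ww, Tt uu Ww}

T/I-1 ? ·: Tt|tt
T/I-2 un ·: Tt
T/II-1 aff I-1×I-2: tt
T/II-2 ? ·: TT|Tt
T/II-3 un I-1×I-2: TT|Tt
T/III-1 un II-2×II-1: Tt
T/III-2 ? II-2×II-1: Tt|tt
T/III-3 un II-2×II-1: Tt
⇒ T over [I-1,I-2,II-1,II-2,II-3,III-1,III-2,III-3]: 9 consistent
U/I-1 un ·: UU|Uu
U/I-2 un ·: UU|Uu
U/II-1 un I-1×I-2: Uu
U/II-2 ? ·: Uu|uu
U/II-3 ? I-1×I-2: UU|Uu|uu
U/III-1 aff II-2×II-1: uu
U/III-2 aff II-2×II-1: uu
U/III-3 ? II-2×II-1: UU|Uu|uu
⇒ U over [I-1,I-2,II-1,II-2,II-3,III-1,III-2,III-3]: 35 consistent
W/I-1 ? ·: Ww|ww
W/I-2 un ·: Ww
W/II-1 aff I-1×I-2: ww
W/II-2 un ·: Ww
W/II-3 ? I-1×I-2: WW|Ww|ww
W/III-1 un II-2×II-1: Ww
W/III-2 aff II-2×II-1: ww
W/III-3 aff II-2×II-1: ww
⇒ W over [I-1,I-2,II-1,II-2,II-3,III-1,III-2,III-3]: 5 consistent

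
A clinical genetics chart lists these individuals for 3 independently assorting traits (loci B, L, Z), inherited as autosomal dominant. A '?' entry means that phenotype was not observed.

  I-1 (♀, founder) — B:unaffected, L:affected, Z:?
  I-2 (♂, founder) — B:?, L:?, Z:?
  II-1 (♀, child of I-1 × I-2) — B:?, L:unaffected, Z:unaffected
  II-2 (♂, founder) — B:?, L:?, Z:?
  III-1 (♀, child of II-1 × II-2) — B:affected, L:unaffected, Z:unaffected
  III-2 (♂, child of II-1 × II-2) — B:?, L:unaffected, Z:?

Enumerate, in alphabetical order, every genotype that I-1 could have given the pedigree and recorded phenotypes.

B/I-1 un ·: bb
B/I-2 ? ·: bb|Bb|BB
B/II-1 ? I-1×I-2: bb|Bb
B/II-2 ? ·: bb|Bb|BB
B/III-1 aff II-1×II-2: Bb|BB
B/III-2 ? II-1×II-2: bb|Bb|BB
⇒ B over [I-1,I-2,II-1,II-2,III-1,III-2]: 30 consistent
L/I-1 aff ·: Ll
L/I-2 ? ·: ll|Ll
L/II-1 un I-1×I-2: ll
L/II-2 ? ·: ll|Ll
L/III-1 un II-1×II-2: ll
L/III-2 un II-1×II-2: ll
⇒ L over [I-1,I-2,II-1,II-2,III-1,III-2]: 4 consistent
Z/I-1 ? ·: zz|Zz
Z/I-2 ? ·: zz|Zz
Z/II-1 un I-1×I-2: zz
Z/II-2 ? ·: zz|Zz
Z/III-1 un II-1×II-2: zz
Z/III-2 ? II-1×II-2: zz|Zz
⇒ Z over [I-1,I-2,II-1,II-2,III-1,III-2]: 12 consistent

I-1 ∈ {bb Ll Zz, bb Ll zz}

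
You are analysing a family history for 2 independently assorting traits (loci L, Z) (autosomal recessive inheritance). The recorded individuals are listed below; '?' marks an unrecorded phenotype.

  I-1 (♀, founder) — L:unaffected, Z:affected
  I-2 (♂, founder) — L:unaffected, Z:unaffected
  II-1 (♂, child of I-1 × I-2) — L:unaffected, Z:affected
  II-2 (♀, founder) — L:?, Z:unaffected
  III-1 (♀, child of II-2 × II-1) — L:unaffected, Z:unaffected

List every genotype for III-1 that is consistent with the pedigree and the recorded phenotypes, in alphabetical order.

L/I-1 un ·: LL|Ll
L/I-2 un ·: LL|Ll
L/II-1 un I-1×I-2: LL|Ll
L/II-2 ? ·: LL|Ll|ll
L/III-1 un II-2×II-1: LL|Ll
⇒ L over [I-1,I-2,II-1,II-2,III-1]: 31 consistent
Z/I-1 aff ·: zz
Z/I-2 un ·: Zz
Z/II-1 aff I-1×I-2: zz
Z/II-2 un ·: ZZ|Zz
Z/III-1 un II-2×II-1: Zz
⇒ Z over [I-1,I-2,II-1,II-2,III-1]: 2 consistent

III-1 ∈ {LL Zz, Ll Zz}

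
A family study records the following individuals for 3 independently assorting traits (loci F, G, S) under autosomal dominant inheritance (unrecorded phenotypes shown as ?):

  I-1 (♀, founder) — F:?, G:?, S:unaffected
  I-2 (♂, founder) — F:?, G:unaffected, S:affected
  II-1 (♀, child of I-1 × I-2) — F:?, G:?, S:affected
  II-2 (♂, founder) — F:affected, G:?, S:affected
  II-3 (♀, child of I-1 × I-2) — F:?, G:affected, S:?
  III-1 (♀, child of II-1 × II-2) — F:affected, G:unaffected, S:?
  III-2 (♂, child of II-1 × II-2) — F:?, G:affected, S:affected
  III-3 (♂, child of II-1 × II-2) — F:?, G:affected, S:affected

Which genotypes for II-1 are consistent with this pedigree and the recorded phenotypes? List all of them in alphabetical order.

F/I-1 ? ·: ff|Ff|FF
F/I-2 ? ·: ff|Ff|FF
F/II-1 ? I-1×I-2: ff|Ff|FF
F/II-2 aff ·: Ff|FF
F/II-3 ? I-1×I-2: ff|Ff|FF
F/III-1 aff II-1×II-2: Ff|FF
F/III-2 ? II-1×II-2: ff|Ff|FF
F/III-3 ? II-1×II-2: ff|Ff|FF
⇒ F over [I-1,I-2,II-1,II-2,II-3,III-1,III-2,III-3]: 450 consistent
G/I-1 ? ·: Gg|GG
G/I-2 un ·: gg
G/II-1 ? I-1×I-2: gg|Gg
G/II-2 ? ·: gg|Gg
G/II-3 aff I-1×I-2: Gg
G/III-1 un II-1×II-2: gg
G/III-2 aff II-1×II-2: Gg|GG
G/III-3 aff II-1×II-2: Gg|GG
⇒ G over [I-1,I-2,II-1,II-2,II-3,III-1,III-2,III-3]: 11 consistent
S/I-1 un ·: ss
S/I-2 aff ·: Ss|SS
S/II-1 aff I-1×I-2: Ss
S/II-2 aff ·: Ss|SS
S/II-3 ? I-1×I-2: ss|Ss
S/III-1 ? II-1×II-2: ss|Ss|SS
S/III-2 aff II-1×II-2: Ss|SS
S/III-3 aff II-1×II-2: Ss|SS
⇒ S over [I-1,I-2,II-1,II-2,II-3,III-1,III-2,III-3]: 60 consistent

II-1 ∈ {FF Gg Ss, FF gg Ss, Ff Gg Ss, Ff gg Ss, ff Gg Ss, ff gg Ss}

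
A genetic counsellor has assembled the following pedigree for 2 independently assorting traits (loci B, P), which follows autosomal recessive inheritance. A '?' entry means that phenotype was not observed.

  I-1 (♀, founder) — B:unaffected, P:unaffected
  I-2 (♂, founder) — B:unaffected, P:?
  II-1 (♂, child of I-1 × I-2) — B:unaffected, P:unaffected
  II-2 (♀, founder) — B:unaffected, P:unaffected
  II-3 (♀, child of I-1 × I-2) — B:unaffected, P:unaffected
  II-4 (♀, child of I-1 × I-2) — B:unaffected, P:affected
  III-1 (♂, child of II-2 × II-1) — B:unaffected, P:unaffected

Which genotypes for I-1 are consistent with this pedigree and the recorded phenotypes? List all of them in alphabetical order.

B/I-1 un ·: BB|Bb
B/I-2 un ·: BB|Bb
B/II-1 un I-1×I-2: BB|Bb
B/II-2 un ·: BB|Bb
B/II-3 un I-1×I-2: BB|Bb
B/II-4 un I-1×I-2: BB|Bb
B/III-1 un II-2×II-1: BB|Bb
⇒ B over [I-1,I-2,II-1,II-2,II-3,II-4,III-1]: 87 consistent
P/I-1 un ·: Pp
P/I-2 ? ·: Pp|pp
P/II-1 un I-1×I-2: PP|Pp
P/II-2 un ·: PP|Pp
P/II-3 un I-1×I-2: PP|Pp
P/II-4 aff I-1×I-2: pp
P/III-1 un II-2×II-1: PP|Pp
⇒ P over [I-1,I-2,II-1,II-2,II-3,II-4,III-1]: 18 consistent

I-1 ∈ {BB Pp, Bb Pp}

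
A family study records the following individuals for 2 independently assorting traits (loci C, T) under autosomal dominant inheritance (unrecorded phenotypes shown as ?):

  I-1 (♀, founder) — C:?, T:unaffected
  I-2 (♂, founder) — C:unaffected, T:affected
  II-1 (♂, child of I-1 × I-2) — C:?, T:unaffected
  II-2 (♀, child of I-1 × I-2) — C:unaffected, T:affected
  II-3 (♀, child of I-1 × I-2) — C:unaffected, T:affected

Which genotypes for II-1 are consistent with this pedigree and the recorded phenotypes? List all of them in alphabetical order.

II-1 ∈ {Cc tt, cc tt}

C/I-1 ? ·: cc|Cc
C/I-2 un ·: cc
C/II-1 ? I-1×I-2: cc|Cc
C/II-2 un I-1×I-2: cc
C/II-3 un I-1×I-2: cc
⇒ C over [I-1,I-2,II-1,II-2,II-3]: 3 consistent
T/I-1 un ·: tt
T/I-2 aff ·: Tt
T/II-1 un I-1×I-2: tt
T/II-2 aff I-1×I-2: Tt
T/II-3 aff I-1×I-2: Tt
⇒ T over [I-1,I-2,II-1,II-2,II-3]: 1 consistent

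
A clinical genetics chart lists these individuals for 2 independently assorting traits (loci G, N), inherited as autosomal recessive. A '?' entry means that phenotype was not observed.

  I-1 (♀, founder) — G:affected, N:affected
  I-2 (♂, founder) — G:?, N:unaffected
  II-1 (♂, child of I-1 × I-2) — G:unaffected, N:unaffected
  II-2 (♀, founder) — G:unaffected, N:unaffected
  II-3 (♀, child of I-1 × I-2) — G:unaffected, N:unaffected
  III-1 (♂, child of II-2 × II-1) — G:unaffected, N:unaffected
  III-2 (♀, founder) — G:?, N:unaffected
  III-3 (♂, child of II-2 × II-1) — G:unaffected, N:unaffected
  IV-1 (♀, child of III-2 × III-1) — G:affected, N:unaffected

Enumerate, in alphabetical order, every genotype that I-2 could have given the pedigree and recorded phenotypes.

I-2 ∈ {GG NN, GG Nn, Gg NN, Gg Nn}

G/I-1 aff ·: gg
G/I-2 ? ·: GG|Gg
G/II-1 un I-1×I-2: Gg
G/II-2 un ·: GG|Gg
G/II-3 un I-1×I-2: Gg
G/III-1 un II-2×II-1: Gg
G/III-2 ? ·: Gg|gg
G/III-3 un II-2×II-1: GG|Gg
G/IV-1 aff III-2×III-1: gg
⇒ G over [I-1,I-2,II-1,II-2,II-3,III-1,III-2,III-3,IV-1]: 16 consistent
N/I-1 aff ·: nn
N/I-2 un ·: NN|Nn
N/II-1 un I-1×I-2: Nn
N/II-2 un ·: NN|Nn
N/II-3 un I-1×I-2: Nn
N/III-1 un II-2×II-1: NN|Nn
N/III-2 un ·: NN|Nn
N/III-3 un II-2×II-1: NN|Nn
N/IV-1 un III-2×III-1: NN|Nn
⇒ N over [I-1,I-2,II-1,II-2,II-3,III-1,III-2,III-3,IV-1]: 56 consistent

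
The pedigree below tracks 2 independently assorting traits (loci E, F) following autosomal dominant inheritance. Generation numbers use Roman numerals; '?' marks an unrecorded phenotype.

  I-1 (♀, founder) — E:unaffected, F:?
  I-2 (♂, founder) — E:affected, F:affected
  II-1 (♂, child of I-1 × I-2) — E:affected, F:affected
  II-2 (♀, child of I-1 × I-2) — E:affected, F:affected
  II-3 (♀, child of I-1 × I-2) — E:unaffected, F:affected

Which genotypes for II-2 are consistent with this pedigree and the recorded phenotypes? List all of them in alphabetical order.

E/I-1 un ·: ee
E/I-2 aff ·: Ee
E/II-1 aff I-1×I-2: Ee
E/II-2 aff I-1×I-2: Ee
E/II-3 un I-1×I-2: ee
⇒ E over [I-1,I-2,II-1,II-2,II-3]: 1 consistent
F/I-1 ? ·: ff|Ff|FF
F/I-2 aff ·: Ff|FF
F/II-1 aff I-1×I-2: Ff|FF
F/II-2 aff I-1×I-2: Ff|FF
F/II-3 aff I-1×I-2: Ff|FF
⇒ F over [I-1,I-2,II-1,II-2,II-3]: 27 consistent

II-2 ∈ {Ee FF, Ee Ff}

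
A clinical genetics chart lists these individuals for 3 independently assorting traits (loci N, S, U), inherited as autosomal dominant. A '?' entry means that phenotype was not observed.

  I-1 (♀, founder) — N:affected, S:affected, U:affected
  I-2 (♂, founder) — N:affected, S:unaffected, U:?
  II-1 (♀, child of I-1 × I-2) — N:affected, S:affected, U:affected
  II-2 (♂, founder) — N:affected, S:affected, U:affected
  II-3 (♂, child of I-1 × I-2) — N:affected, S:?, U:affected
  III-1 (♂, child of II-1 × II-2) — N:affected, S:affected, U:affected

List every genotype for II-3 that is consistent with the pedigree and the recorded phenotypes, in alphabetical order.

II-3 ∈ {NN Ss UU, NN Ss Uu, NN ss UU, NN ss Uu, Nn Ss UU, Nn Ss Uu, Nn ss UU, Nn ss Uu}

N/I-1 aff ·: Nn|NN
N/I-2 aff ·: Nn|NN
N/II-1 aff I-1×I-2: Nn|NN
N/II-2 aff ·: Nn|NN
N/II-3 aff I-1×I-2: Nn|NN
N/III-1 aff II-1×II-2: Nn|NN
⇒ N over [I-1,I-2,II-1,II-2,II-3,III-1]: 45 consistent
S/I-1 aff ·: Ss|SS
S/I-2 un ·: ss
S/II-1 aff I-1×I-2: Ss
S/II-2 aff ·: Ss|SS
S/II-3 ? I-1×I-2: ss|Ss
S/III-1 aff II-1×II-2: Ss|SS
⇒ S over [I-1,I-2,II-1,II-2,II-3,III-1]: 12 consistent
U/I-1 aff ·: Uu|UU
U/I-2 ? ·: uu|Uu|UU
U/II-1 aff I-1×I-2: Uu|UU
U/II-2 aff ·: Uu|UU
U/II-3 aff I-1×I-2: Uu|UU
U/III-1 aff II-1×II-2: Uu|UU
⇒ U over [I-1,I-2,II-1,II-2,II-3,III-1]: 53 consistent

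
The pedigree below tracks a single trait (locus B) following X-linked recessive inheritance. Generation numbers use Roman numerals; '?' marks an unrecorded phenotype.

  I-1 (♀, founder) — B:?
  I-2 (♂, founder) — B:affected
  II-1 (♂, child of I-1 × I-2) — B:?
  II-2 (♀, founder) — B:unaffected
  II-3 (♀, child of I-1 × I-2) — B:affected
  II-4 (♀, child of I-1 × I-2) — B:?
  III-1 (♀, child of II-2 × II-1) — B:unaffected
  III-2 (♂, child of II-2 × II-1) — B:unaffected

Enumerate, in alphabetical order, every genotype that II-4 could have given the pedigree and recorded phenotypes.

II-4 ∈ {X^BX^b, X^bX^b}

B/I-1 ? ·: X^BX^b|X^bX^b
B/I-2 aff ·: X^bY
B/II-1 ? I-1×I-2: X^BY|X^bY
B/II-2 un ·: X^BX^B|X^BX^b
B/II-3 aff I-1×I-2: X^bX^b
B/II-4 ? I-1×I-2: X^BX^b|X^bX^b
B/III-1 un II-2×II-1: X^BX^B|X^BX^b
B/III-2 un II-2×II-1: X^BY
⇒ B over [I-1,I-2,II-1,II-2,II-3,II-4,III-1,III-2]: 12 consistent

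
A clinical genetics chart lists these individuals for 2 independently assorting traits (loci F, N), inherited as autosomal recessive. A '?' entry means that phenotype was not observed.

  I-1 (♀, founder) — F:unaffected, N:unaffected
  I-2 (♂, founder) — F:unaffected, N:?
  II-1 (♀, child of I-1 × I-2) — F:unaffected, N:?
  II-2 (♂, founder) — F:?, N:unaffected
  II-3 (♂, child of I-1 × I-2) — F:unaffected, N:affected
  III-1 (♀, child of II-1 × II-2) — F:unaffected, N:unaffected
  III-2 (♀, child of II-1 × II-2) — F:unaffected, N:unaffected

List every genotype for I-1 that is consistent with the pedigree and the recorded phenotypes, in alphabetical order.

F/I-1 un ·: FF|Ff
F/I-2 un ·: FF|Ff
F/II-1 un I-1×I-2: FF|Ff
F/II-2 ? ·: FF|Ff|ff
F/II-3 un I-1×I-2: FF|Ff
F/III-1 un II-1×II-2: FF|Ff
F/III-2 un II-1×II-2: FF|Ff
⇒ F over [I-1,I-2,II-1,II-2,II-3,III-1,III-2]: 96 consistent
N/I-1 un ·: Nn
N/I-2 ? ·: Nn|nn
N/II-1 ? I-1×I-2: NN|Nn|nn
N/II-2 un ·: NN|Nn
N/II-3 aff I-1×I-2: nn
N/III-1 un II-1×II-2: NN|Nn
N/III-2 un II-1×II-2: NN|Nn
⇒ N over [I-1,I-2,II-1,II-2,II-3,III-1,III-2]: 25 consistent

I-1 ∈ {FF Nn, Ff Nn}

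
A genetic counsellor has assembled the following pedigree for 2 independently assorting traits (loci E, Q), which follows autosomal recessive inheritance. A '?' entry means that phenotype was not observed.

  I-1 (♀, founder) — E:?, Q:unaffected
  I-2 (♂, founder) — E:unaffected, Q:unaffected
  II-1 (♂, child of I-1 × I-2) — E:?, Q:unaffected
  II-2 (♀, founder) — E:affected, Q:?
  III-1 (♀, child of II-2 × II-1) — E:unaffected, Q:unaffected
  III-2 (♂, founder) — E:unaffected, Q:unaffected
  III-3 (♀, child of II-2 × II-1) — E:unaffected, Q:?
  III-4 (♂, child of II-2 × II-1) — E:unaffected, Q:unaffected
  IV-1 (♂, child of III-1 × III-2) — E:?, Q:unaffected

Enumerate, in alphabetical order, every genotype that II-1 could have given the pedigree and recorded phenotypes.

E/I-1 ? ·: EE|Ee|ee
E/I-2 un ·: EE|Ee
E/II-1 ? I-1×I-2: EE|Ee
E/II-2 aff ·: ee
E/III-1 un II-2×II-1: Ee
E/III-2 un ·: EE|Ee
E/III-3 un II-2×II-1: Ee
E/III-4 un II-2×II-1: Ee
E/IV-1 ? III-1×III-2: EE|Ee|ee
⇒ E over [I-1,I-2,II-1,II-2,III-1,III-2,III-3,III-4,IV-1]: 45 consistent
Q/I-1 un ·: QQ|Qq
Q/I-2 un ·: QQ|Qq
Q/II-1 un I-1×I-2: QQ|Qq
Q/II-2 ? ·: QQ|Qq|qq
Q/III-1 un II-2×II-1: QQ|Qq
Q/III-2 un ·: QQ|Qq
Q/III-3 ? II-2×II-1: QQ|Qq|qq
Q/III-4 un II-2×II-1: QQ|Qq
Q/IV-1 un III-1×III-2: QQ|Qq
⇒ Q over [I-1,I-2,II-1,II-2,III-1,III-2,III-3,III-4,IV-1]: 374 consistent

II-1 ∈ {EE QQ, EE Qq, Ee QQ, Ee Qq}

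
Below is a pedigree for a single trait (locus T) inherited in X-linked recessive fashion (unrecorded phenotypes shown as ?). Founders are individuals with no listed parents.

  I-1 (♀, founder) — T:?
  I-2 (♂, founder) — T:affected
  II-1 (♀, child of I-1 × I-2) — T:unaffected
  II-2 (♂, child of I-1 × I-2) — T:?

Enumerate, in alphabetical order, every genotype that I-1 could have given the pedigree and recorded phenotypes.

T/I-1 ? ·: X^TX^T|X^TX^t
T/I-2 aff ·: X^tY
T/II-1 un I-1×I-2: X^TX^t
T/II-2 ? I-1×I-2: X^TY|X^tY
⇒ T over [I-1,I-2,II-1,II-2]: 3 consistent

I-1 ∈ {X^TX^T, X^TX^t}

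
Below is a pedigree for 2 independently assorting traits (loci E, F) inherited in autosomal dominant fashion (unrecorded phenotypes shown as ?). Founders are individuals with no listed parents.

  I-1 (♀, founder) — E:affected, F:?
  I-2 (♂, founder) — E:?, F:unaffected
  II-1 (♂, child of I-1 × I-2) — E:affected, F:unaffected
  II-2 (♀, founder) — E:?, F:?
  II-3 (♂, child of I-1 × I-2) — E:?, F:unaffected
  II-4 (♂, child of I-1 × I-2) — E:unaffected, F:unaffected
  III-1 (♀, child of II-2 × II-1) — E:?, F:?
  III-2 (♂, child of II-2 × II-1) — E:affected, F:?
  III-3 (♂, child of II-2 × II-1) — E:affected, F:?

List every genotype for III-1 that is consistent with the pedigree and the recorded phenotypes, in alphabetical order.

III-1 ∈ {EE Ff, EE ff, Ee Ff, Ee ff, ee Ff, ee ff}

E/I-1 aff ·: Ee
E/I-2 ? ·: ee|Ee
E/II-1 aff I-1×I-2: Ee|EE
E/II-2 ? ·: ee|Ee|EE
E/II-3 ? I-1×I-2: ee|Ee|EE
E/II-4 un I-1×I-2: ee
E/III-1 ? II-2×II-1: ee|Ee|EE
E/III-2 aff II-2×II-1: Ee|EE
E/III-3 aff II-2×II-1: Ee|EE
⇒ E over [I-1,I-2,II-1,II-2,II-3,II-4,III-1,III-2,III-3]: 140 consistent
F/I-1 ? ·: ff|Ff
F/I-2 un ·: ff
F/II-1 un I-1×I-2: ff
F/II-2 ? ·: ff|Ff|FF
F/II-3 un I-1×I-2: ff
F/II-4 un I-1×I-2: ff
F/III-1 ? II-2×II-1: ff|Ff
F/III-2 ? II-2×II-1: ff|Ff
F/III-3 ? II-2×II-1: ff|Ff
⇒ F over [I-1,I-2,II-1,II-2,II-3,II-4,III-1,III-2,III-3]: 20 consistent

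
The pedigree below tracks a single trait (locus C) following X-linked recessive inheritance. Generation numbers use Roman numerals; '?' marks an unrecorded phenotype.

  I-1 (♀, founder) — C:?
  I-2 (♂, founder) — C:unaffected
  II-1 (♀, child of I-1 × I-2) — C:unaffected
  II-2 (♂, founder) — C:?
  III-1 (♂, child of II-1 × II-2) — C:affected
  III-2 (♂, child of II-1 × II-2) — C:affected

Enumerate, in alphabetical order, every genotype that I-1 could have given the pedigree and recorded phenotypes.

C/I-1 ? ·: X^CX^c|X^cX^c
C/I-2 un ·: X^CY
C/II-1 un I-1×I-2: X^CX^c
C/II-2 ? ·: X^CY|X^cY
C/III-1 aff II-1×II-2: X^cY
C/III-2 aff II-1×II-2: X^cY
⇒ C over [I-1,I-2,II-1,II-2,III-1,III-2]: 4 consistent

I-1 ∈ {X^CX^c, X^cX^c}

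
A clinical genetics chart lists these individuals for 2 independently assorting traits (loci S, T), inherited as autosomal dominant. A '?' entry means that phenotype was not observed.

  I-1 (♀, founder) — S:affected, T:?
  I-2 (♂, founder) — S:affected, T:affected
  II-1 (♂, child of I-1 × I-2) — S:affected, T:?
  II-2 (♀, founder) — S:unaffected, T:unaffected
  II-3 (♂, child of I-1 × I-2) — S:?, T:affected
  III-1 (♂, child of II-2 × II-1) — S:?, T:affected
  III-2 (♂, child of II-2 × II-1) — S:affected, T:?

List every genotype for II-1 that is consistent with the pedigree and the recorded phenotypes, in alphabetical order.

II-1 ∈ {SS TT, SS Tt, Ss TT, Ss Tt}

S/I-1 aff ·: Ss|SS
S/I-2 aff ·: Ss|SS
S/II-1 aff I-1×I-2: Ss|SS
S/II-2 un ·: ss
S/II-3 ? I-1×I-2: ss|Ss|SS
S/III-1 ? II-2×II-1: ss|Ss
S/III-2 aff II-2×II-1: Ss
⇒ S over [I-1,I-2,II-1,II-2,II-3,III-1,III-2]: 22 consistent
T/I-1 ? ·: tt|Tt|TT
T/I-2 aff ·: Tt|TT
T/II-1 ? I-1×I-2: Tt|TT
T/II-2 un ·: tt
T/II-3 aff I-1×I-2: Tt|TT
T/III-1 aff II-2×II-1: Tt
T/III-2 ? II-2×II-1: tt|Tt
⇒ T over [I-1,I-2,II-1,II-2,II-3,III-1,III-2]: 23 consistent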